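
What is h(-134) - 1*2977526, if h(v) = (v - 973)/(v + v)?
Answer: -797975861/268 ≈ -2.9775e+6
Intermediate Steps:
h(v) = (-973 + v)/(2*v) (h(v) = (-973 + v)/((2*v)) = (-973 + v)*(1/(2*v)) = (-973 + v)/(2*v))
h(-134) - 1*2977526 = (½)*(-973 - 134)/(-134) - 1*2977526 = (½)*(-1/134)*(-1107) - 2977526 = 1107/268 - 2977526 = -797975861/268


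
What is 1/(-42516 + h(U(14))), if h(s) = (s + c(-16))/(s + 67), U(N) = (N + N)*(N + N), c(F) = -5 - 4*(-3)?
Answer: -851/36180325 ≈ -2.3521e-5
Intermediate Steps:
c(F) = 7 (c(F) = -5 + 12 = 7)
U(N) = 4*N² (U(N) = (2*N)*(2*N) = 4*N²)
h(s) = (7 + s)/(67 + s) (h(s) = (s + 7)/(s + 67) = (7 + s)/(67 + s))
1/(-42516 + h(U(14))) = 1/(-42516 + (7 + 4*14²)/(67 + 4*14²)) = 1/(-42516 + (7 + 4*196)/(67 + 4*196)) = 1/(-42516 + (7 + 784)/(67 + 784)) = 1/(-42516 + 791/851) = 1/(-36180325/851) = -851/36180325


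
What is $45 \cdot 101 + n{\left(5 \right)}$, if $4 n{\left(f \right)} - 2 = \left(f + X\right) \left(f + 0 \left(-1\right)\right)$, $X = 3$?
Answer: $\frac{9111}{2} \approx 4555.5$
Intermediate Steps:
$n{\left(f \right)} = \frac{1}{2} + \frac{f \left(3 + f\right)}{4}$ ($n{\left(f \right)} = \frac{1}{2} + \frac{\left(f + 3\right) \left(f + 0 \left(-1\right)\right)}{4} = \frac{1}{2} + \frac{\left(3 + f\right) \left(f + 0\right)}{4} = \frac{1}{2} + \frac{\left(3 + f\right) f}{4} = \frac{1}{2} + \frac{f \left(3 + f\right)}{4}$)
$45 \cdot 101 + n{\left(5 \right)} = 45 \cdot 101 + \left(\frac{1}{2} + \frac{5^{2}}{4} + \frac{3}{4} \cdot 5\right) = 4545 + \left(\frac{1}{2} + \frac{1}{4} \cdot 25 + \frac{15}{4}\right) = 4545 + \left(\frac{1}{2} + \frac{25}{4} + \frac{15}{4}\right) = 4545 + \frac{21}{2} = \frac{9111}{2}$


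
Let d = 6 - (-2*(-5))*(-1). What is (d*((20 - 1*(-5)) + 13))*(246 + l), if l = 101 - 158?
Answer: 114912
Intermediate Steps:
l = -57
d = 16 (d = 6 - 10*(-1) = 6 - 1*(-10) = 6 + 10 = 16)
(d*((20 - 1*(-5)) + 13))*(246 + l) = (16*((20 - 1*(-5)) + 13))*(246 - 57) = (16*((20 + 5) + 13))*189 = (16*(25 + 13))*189 = (16*38)*189 = 608*189 = 114912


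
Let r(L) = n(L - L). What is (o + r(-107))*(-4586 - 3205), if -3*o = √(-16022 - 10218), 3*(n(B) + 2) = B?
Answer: 15582 + 20776*I*√410 ≈ 15582.0 + 4.2068e+5*I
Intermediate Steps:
n(B) = -2 + B/3
r(L) = -2 (r(L) = -2 + (L - L)/3 = -2 + (⅓)*0 = -2 + 0 = -2)
o = -8*I*√410/3 (o = -√(-16022 - 10218)/3 = -8*I*√410/3 ≈ -53.996*I)
(o + r(-107))*(-4586 - 3205) = (-8*I*√410/3 - 2)*(-4586 - 3205) = (-2 - 8*I*√410/3)*(-7791) = 15582 + 20776*I*√410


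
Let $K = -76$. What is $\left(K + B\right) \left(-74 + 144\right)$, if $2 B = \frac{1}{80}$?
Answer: $- \frac{85113}{16} \approx -5319.6$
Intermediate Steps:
$B = \frac{1}{160}$ ($B = \frac{1}{2 \cdot 80} = \frac{1}{2} \cdot \frac{1}{80} = \frac{1}{160} \approx 0.00625$)
$\left(K + B\right) \left(-74 + 144\right) = \left(-76 + \frac{1}{160}\right) \left(-74 + 144\right) = \left(- \frac{12159}{160}\right) 70 = - \frac{85113}{16}$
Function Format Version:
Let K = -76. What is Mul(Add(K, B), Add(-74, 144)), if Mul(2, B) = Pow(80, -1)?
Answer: Rational(-85113, 16) ≈ -5319.6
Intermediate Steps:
B = Rational(1, 160) (B = Mul(Rational(1, 2), Pow(80, -1)) = Mul(Rational(1, 2), Rational(1, 80)) = Rational(1, 160) ≈ 0.0062500)
Mul(Add(K, B), Add(-74, 144)) = Mul(Add(-76, Rational(1, 160)), Add(-74, 144)) = Mul(Rational(-12159, 160), 70) = Rational(-85113, 16)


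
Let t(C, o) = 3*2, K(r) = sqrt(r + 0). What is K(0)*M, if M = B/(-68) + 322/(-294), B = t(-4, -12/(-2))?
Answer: 0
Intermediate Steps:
K(r) = sqrt(r)
t(C, o) = 6
B = 6
M = -845/714 (M = 6/(-68) + 322/(-294) = 6*(-1/68) + 322*(-1/294) = -3/34 - 23/21 = -845/714 ≈ -1.1835)
K(0)*M = sqrt(0)*(-845/714) = 0*(-845/714) = 0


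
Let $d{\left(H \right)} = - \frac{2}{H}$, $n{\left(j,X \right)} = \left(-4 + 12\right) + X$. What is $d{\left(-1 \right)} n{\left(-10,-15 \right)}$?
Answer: $-14$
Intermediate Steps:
$n{\left(j,X \right)} = 8 + X$
$d{\left(-1 \right)} n{\left(-10,-15 \right)} = - \frac{2}{-1} \left(8 - 15\right) = \left(-2\right) \left(-1\right) \left(-7\right) = 2 \left(-7\right) = -14$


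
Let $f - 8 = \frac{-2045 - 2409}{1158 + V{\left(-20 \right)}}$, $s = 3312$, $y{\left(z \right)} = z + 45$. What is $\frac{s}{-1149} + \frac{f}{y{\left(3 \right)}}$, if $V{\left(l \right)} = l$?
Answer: $- \frac{9753991}{3486832} \approx -2.7974$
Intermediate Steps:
$y{\left(z \right)} = 45 + z$
$f = \frac{2325}{569}$ ($f = 8 + \frac{-2045 - 2409}{1158 - 20} = 8 - \frac{4454}{1138} = 8 - \frac{2227}{569} = \frac{2325}{569} \approx 4.0861$)
$\frac{s}{-1149} + \frac{f}{y{\left(3 \right)}} = \frac{3312}{-1149} + \frac{2325}{569 \left(45 + 3\right)} = 3312 \left(- \frac{1}{1149}\right) + \frac{2325}{569 \cdot 48} = - \frac{1104}{383} + \frac{2325}{569} \cdot \frac{1}{48} = - \frac{1104}{383} + \frac{775}{9104} = - \frac{9753991}{3486832}$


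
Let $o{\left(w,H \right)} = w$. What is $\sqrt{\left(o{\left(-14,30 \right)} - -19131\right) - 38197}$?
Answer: $6 i \sqrt{530} \approx 138.13 i$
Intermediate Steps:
$\sqrt{\left(o{\left(-14,30 \right)} - -19131\right) - 38197} = \sqrt{\left(-14 - -19131\right) - 38197} = \sqrt{\left(-14 + 19131\right) - 38197} = \sqrt{19117 - 38197} = \sqrt{-19080} = 6 i \sqrt{530}$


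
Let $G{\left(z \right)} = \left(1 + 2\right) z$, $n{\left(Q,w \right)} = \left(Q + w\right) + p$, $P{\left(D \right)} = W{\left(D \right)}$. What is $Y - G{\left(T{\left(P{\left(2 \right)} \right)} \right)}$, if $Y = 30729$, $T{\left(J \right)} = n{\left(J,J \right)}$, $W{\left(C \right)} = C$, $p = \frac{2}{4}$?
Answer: $\frac{61431}{2} \approx 30716.0$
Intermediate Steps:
$p = \frac{1}{2}$ ($p = 2 \cdot \frac{1}{4} = \frac{1}{2} \approx 0.5$)
$P{\left(D \right)} = D$
$n{\left(Q,w \right)} = \frac{1}{2} + Q + w$ ($n{\left(Q,w \right)} = \left(Q + w\right) + \frac{1}{2} = \frac{1}{2} + Q + w$)
$T{\left(J \right)} = \frac{1}{2} + 2 J$ ($T{\left(J \right)} = \frac{1}{2} + J + J = \frac{1}{2} + 2 J$)
$G{\left(z \right)} = 3 z$
$Y - G{\left(T{\left(P{\left(2 \right)} \right)} \right)} = 30729 - 3 \left(\frac{1}{2} + 2 \cdot 2\right) = 30729 - 3 \left(\frac{1}{2} + 4\right) = 30729 - 3 \cdot \frac{9}{2} = 30729 - \frac{27}{2} = \frac{61431}{2}$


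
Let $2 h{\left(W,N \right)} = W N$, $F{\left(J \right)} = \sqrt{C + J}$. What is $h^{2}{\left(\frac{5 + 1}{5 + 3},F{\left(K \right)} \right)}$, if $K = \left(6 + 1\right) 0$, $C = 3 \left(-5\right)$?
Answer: $- \frac{135}{64} \approx -2.1094$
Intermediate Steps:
$C = -15$
$K = 0$ ($K = 7 \cdot 0 = 0$)
$F{\left(J \right)} = \sqrt{-15 + J}$
$h{\left(W,N \right)} = \frac{N W}{2}$ ($h{\left(W,N \right)} = \frac{W N}{2} = \frac{N W}{2}$)
$h^{2}{\left(\frac{5 + 1}{5 + 3},F{\left(K \right)} \right)} = \left(\frac{\sqrt{-15 + 0} \frac{5 + 1}{5 + 3}}{2}\right)^{2} = \left(\frac{\sqrt{-15} \cdot \frac{6}{8}}{2}\right)^{2} = \left(\frac{i \sqrt{15} \cdot 6 \cdot \frac{1}{8}}{2}\right)^{2} = \left(\frac{1}{2} i \sqrt{15} \cdot \frac{3}{4}\right)^{2} = \left(\frac{3 i \sqrt{15}}{8}\right)^{2} = - \frac{135}{64}$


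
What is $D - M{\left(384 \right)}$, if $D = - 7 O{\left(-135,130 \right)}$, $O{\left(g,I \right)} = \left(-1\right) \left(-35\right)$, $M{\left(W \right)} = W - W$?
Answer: $-245$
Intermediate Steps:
$M{\left(W \right)} = 0$
$O{\left(g,I \right)} = 35$
$D = -245$ ($D = \left(-7\right) 35 = -245$)
$D - M{\left(384 \right)} = -245 - 0 = -245 + 0 = -245$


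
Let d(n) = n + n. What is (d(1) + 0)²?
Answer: 4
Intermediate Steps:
d(n) = 2*n
(d(1) + 0)² = (2*1 + 0)² = (2 + 0)² = 2² = 4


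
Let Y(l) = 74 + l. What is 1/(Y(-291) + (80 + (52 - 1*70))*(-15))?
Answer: -1/1147 ≈ -0.00087184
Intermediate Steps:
1/(Y(-291) + (80 + (52 - 1*70))*(-15)) = 1/((74 - 291) + (80 + (52 - 1*70))*(-15)) = 1/(-217 + (80 + (52 - 70))*(-15)) = 1/(-217 + (80 - 18)*(-15)) = 1/(-217 + 62*(-15)) = 1/(-217 - 930) = 1/(-1147) = -1/1147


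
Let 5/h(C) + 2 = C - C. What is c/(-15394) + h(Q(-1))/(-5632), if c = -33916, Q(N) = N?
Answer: 191053397/86699008 ≈ 2.2036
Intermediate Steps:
h(C) = -5/2 (h(C) = 5/(-2 + (C - C)) = 5/(-2 + 0) = 5/(-2) = 5*(-½) = -5/2)
c/(-15394) + h(Q(-1))/(-5632) = -33916/(-15394) - 5/2/(-5632) = -33916*(-1/15394) - 5/2*(-1/5632) = 16958/7697 + 5/11264 = 191053397/86699008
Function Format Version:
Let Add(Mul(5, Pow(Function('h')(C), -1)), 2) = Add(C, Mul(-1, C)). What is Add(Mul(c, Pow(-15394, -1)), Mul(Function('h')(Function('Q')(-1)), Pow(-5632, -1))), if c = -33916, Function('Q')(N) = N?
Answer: Rational(191053397, 86699008) ≈ 2.2036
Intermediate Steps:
Function('h')(C) = Rational(-5, 2) (Function('h')(C) = Mul(5, Pow(Add(-2, Add(C, Mul(-1, C))), -1)) = Mul(5, Pow(Add(-2, 0), -1)) = Mul(5, Pow(-2, -1)) = Mul(5, Rational(-1, 2)) = Rational(-5, 2))
Add(Mul(c, Pow(-15394, -1)), Mul(Function('h')(Function('Q')(-1)), Pow(-5632, -1))) = Add(Mul(-33916, Pow(-15394, -1)), Mul(Rational(-5, 2), Pow(-5632, -1))) = Add(Mul(-33916, Rational(-1, 15394)), Mul(Rational(-5, 2), Rational(-1, 5632))) = Add(Rational(16958, 7697), Rational(5, 11264)) = Rational(191053397, 86699008)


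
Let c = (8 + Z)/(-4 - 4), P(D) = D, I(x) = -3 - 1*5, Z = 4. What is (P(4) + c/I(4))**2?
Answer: 4489/256 ≈ 17.535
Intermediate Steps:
I(x) = -8 (I(x) = -3 - 5 = -8)
c = -3/2 (c = (8 + 4)/(-4 - 4) = 12/(-8) = 12*(-1/8) = -3/2 ≈ -1.5000)
(P(4) + c/I(4))**2 = (4 - 3/2/(-8))**2 = (4 - 3/2*(-1/8))**2 = (4 + 3/16)**2 = (67/16)**2 = 4489/256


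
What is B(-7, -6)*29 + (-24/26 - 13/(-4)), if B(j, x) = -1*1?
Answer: -1387/52 ≈ -26.673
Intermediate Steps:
B(j, x) = -1
B(-7, -6)*29 + (-24/26 - 13/(-4)) = -1*29 + (-24/26 - 13/(-4)) = -29 + (-24*1/26 - 13*(-¼)) = -29 + (-12/13 + 13/4) = -29 + 121/52 = -1387/52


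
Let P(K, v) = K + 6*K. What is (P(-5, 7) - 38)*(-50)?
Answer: 3650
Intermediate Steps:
P(K, v) = 7*K
(P(-5, 7) - 38)*(-50) = (7*(-5) - 38)*(-50) = (-35 - 38)*(-50) = -73*(-50) = 3650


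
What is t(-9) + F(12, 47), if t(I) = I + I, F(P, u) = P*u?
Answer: 546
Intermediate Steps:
t(I) = 2*I
t(-9) + F(12, 47) = 2*(-9) + 12*47 = -18 + 564 = 546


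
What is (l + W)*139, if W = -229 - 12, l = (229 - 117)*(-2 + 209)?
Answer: 3189077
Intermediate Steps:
l = 23184 (l = 112*207 = 23184)
W = -241
(l + W)*139 = (23184 - 241)*139 = 22943*139 = 3189077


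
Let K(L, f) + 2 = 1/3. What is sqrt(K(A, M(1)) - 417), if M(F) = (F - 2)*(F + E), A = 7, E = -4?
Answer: 2*I*sqrt(942)/3 ≈ 20.461*I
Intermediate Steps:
M(F) = (-4 + F)*(-2 + F) (M(F) = (F - 2)*(F - 4) = (-2 + F)*(-4 + F) = (-4 + F)*(-2 + F))
K(L, f) = -5/3 (K(L, f) = -2 + 1/3 = -5/3)
sqrt(K(A, M(1)) - 417) = sqrt(-5/3 - 417) = sqrt(-1256/3) = 2*I*sqrt(942)/3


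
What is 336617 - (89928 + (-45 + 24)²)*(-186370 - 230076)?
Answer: 37634145191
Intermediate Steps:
336617 - (89928 + (-45 + 24)²)*(-186370 - 230076) = 336617 - (89928 + (-21)²)*(-416446) = 336617 - (89928 + 441)*(-416446) = 336617 - 90369*(-416446) = 336617 - 1*(-37633808574) = 336617 + 37633808574 = 37634145191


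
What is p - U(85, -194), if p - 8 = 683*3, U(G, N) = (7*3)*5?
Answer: 1952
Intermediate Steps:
U(G, N) = 105 (U(G, N) = 21*5 = 105)
p = 2057 (p = 8 + 683*3 = 8 + 2049 = 2057)
p - U(85, -194) = 2057 - 1*105 = 2057 - 105 = 1952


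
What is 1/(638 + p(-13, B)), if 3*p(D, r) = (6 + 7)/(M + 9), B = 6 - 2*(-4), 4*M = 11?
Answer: 141/90010 ≈ 0.0015665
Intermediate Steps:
M = 11/4 (M = (¼)*11 = 11/4 ≈ 2.7500)
B = 14 (B = 6 + 8 = 14)
p(D, r) = 52/141 (p(D, r) = ((6 + 7)/(11/4 + 9))/3 = (13/(47/4))/3 = (13*(4/47))/3 = (⅓)*(52/47) = 52/141)
1/(638 + p(-13, B)) = 1/(638 + 52/141) = 1/(90010/141) = 141/90010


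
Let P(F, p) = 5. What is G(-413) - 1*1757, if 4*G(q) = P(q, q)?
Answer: -7023/4 ≈ -1755.8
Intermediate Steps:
G(q) = 5/4 (G(q) = (1/4)*5 = 5/4)
G(-413) - 1*1757 = 5/4 - 1*1757 = 5/4 - 1757 = -7023/4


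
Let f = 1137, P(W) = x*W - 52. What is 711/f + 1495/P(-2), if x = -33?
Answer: 569923/5306 ≈ 107.41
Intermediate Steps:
P(W) = -52 - 33*W (P(W) = -33*W - 52 = -52 - 33*W)
711/f + 1495/P(-2) = 711/1137 + 1495/(-52 - 33*(-2)) = 711*(1/1137) + 1495/(-52 + 66) = 237/379 + 1495/14 = 569923/5306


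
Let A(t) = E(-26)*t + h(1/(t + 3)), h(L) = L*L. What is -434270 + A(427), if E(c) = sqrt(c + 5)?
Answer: -80296522999/184900 + 427*I*sqrt(21) ≈ -4.3427e+5 + 1956.8*I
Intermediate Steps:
h(L) = L**2
E(c) = sqrt(5 + c)
A(t) = (3 + t)**(-2) + I*t*sqrt(21) (A(t) = sqrt(5 - 26)*t + (1/(t + 3))**2 = sqrt(-21)*t + (1/(3 + t))**2 = (I*sqrt(21))*t + (3 + t)**(-2) = I*t*sqrt(21) + (3 + t)**(-2) = (3 + t)**(-2) + I*t*sqrt(21))
-434270 + A(427) = -434270 + ((3 + 427)**(-2) + I*427*sqrt(21)) = -434270 + (430**(-2) + 427*I*sqrt(21)) = -434270 + (1/184900 + 427*I*sqrt(21)) = -80296522999/184900 + 427*I*sqrt(21)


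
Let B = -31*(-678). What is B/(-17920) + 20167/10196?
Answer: 18386639/22839040 ≈ 0.80505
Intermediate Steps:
B = 21018
B/(-17920) + 20167/10196 = 21018/(-17920) + 20167/10196 = 21018*(-1/17920) + 20167*(1/10196) = -10509/8960 + 20167/10196 = 18386639/22839040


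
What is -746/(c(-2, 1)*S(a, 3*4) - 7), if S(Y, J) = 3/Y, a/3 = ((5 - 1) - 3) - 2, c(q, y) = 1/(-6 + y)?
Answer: 1865/17 ≈ 109.71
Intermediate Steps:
a = -3 (a = 3*(((5 - 1) - 3) - 2) = 3*((4 - 3) - 2) = 3*(1 - 2) = 3*(-1) = -3)
-746/(c(-2, 1)*S(a, 3*4) - 7) = -746/((3/(-3))/(-6 + 1) - 7) = -746/((3*(-⅓))/(-5) - 7) = -746/(-⅕*(-1) - 7) = -746/(⅕ - 7) = -746/(-34/5) = -746*(-5/34) = 1865/17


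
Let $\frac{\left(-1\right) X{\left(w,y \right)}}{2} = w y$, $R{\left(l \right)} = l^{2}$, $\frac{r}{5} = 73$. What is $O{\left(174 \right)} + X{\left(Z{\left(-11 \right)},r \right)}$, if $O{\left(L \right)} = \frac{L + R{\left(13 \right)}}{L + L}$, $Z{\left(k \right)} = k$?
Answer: $\frac{2794783}{348} \approx 8031.0$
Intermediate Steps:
$r = 365$ ($r = 5 \cdot 73 = 365$)
$O{\left(L \right)} = \frac{169 + L}{2 L}$ ($O{\left(L \right)} = \frac{L + 13^{2}}{L + L} = \frac{L + 169}{2 L} = \left(169 + L\right) \frac{1}{2 L} = \frac{169 + L}{2 L}$)
$X{\left(w,y \right)} = - 2 w y$
$O{\left(174 \right)} + X{\left(Z{\left(-11 \right)},r \right)} = \frac{169 + 174}{2 \cdot 174} - \left(-22\right) 365 = \frac{1}{2} \cdot \frac{1}{174} \cdot 343 + 8030 = \frac{343}{348} + 8030 = \frac{2794783}{348}$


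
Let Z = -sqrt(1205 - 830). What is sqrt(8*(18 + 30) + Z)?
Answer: sqrt(384 - 5*sqrt(15)) ≈ 19.095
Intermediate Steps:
Z = -5*sqrt(15) (Z = -sqrt(375) = -5*sqrt(15) ≈ -19.365)
sqrt(8*(18 + 30) + Z) = sqrt(8*(18 + 30) - 5*sqrt(15)) = sqrt(8*48 - 5*sqrt(15)) = sqrt(384 - 5*sqrt(15))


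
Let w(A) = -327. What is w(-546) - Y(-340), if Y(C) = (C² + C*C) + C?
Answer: -231187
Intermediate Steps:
Y(C) = C + 2*C² (Y(C) = (C² + C²) + C = 2*C² + C = C + 2*C²)
w(-546) - Y(-340) = -327 - (-340)*(1 + 2*(-340)) = -327 - (-340)*(1 - 680) = -327 - (-340)*(-679) = -327 - 1*230860 = -327 - 230860 = -231187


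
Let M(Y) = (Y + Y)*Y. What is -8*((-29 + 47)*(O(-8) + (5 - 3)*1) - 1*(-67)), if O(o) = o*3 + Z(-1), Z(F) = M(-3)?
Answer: 40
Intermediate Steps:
M(Y) = 2*Y² (M(Y) = (2*Y)*Y = 2*Y²)
Z(F) = 18 (Z(F) = 2*(-3)² = 2*9 = 18)
O(o) = 18 + 3*o (O(o) = o*3 + 18 = 3*o + 18 = 18 + 3*o)
-8*((-29 + 47)*(O(-8) + (5 - 3)*1) - 1*(-67)) = -8*((-29 + 47)*((18 + 3*(-8)) + (5 - 3)*1) - 1*(-67)) = -8*(18*((18 - 24) + 2*1) + 67) = -8*(18*(-6 + 2) + 67) = -8*(18*(-4) + 67) = -8*(-72 + 67) = -8*(-5) = 40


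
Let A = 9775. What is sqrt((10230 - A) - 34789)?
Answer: I*sqrt(34334) ≈ 185.29*I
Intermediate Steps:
sqrt((10230 - A) - 34789) = sqrt((10230 - 1*9775) - 34789) = sqrt((10230 - 9775) - 34789) = sqrt(455 - 34789) = sqrt(-34334) = I*sqrt(34334)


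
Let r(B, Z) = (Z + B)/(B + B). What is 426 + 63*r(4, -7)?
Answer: 3219/8 ≈ 402.38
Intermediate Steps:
r(B, Z) = (B + Z)/(2*B) (r(B, Z) = (B + Z)/((2*B)) = (B + Z)*(1/(2*B)) = (B + Z)/(2*B))
426 + 63*r(4, -7) = 426 + 63*((½)*(4 - 7)/4) = 426 + 63*((½)*(¼)*(-3)) = 426 + 63*(-3/8) = 426 - 189/8 = 3219/8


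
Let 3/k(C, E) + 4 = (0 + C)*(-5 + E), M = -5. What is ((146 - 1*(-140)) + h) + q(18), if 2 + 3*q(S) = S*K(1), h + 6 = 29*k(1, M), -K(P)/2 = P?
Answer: 10967/42 ≈ 261.12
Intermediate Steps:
K(P) = -2*P
k(C, E) = 3/(-4 + C*(-5 + E)) (k(C, E) = 3/(-4 + (0 + C)*(-5 + E)) = 3/(-4 + C*(-5 + E)))
h = -171/14 (h = -6 + 29*(3/(-4 - 5*1 + 1*(-5))) = -6 + 29*(3/(-4 - 5 - 5)) = -6 + 29*(3/(-14)) = -6 + 29*(3*(-1/14)) = -6 + 29*(-3/14) = -6 - 87/14 = -171/14 ≈ -12.214)
q(S) = -2/3 - 2*S/3 (q(S) = -2/3 + (S*(-2*1))/3 = -2/3 + (S*(-2))/3 = -2/3 + (-2*S)/3 = -2/3 - 2*S/3)
((146 - 1*(-140)) + h) + q(18) = ((146 - 1*(-140)) - 171/14) + (-2/3 - 2/3*18) = ((146 + 140) - 171/14) + (-2/3 - 12) = (286 - 171/14) - 38/3 = 3833/14 - 38/3 = 10967/42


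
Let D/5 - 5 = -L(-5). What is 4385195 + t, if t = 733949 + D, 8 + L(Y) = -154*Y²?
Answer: 5138459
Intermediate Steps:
L(Y) = -8 - 154*Y²
D = 19315 (D = 25 + 5*(-(-8 - 154*(-5)²)) = 25 + 5*(-(-8 - 154*25)) = 25 + 5*(-(-8 - 3850)) = 25 + 5*(-1*(-3858)) = 25 + 5*3858 = 25 + 19290 = 19315)
t = 753264 (t = 733949 + 19315 = 753264)
4385195 + t = 4385195 + 753264 = 5138459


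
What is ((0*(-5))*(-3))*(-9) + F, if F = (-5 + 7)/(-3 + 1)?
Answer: -1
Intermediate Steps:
F = -1 (F = 2/(-2) = 2*(-½) = -1)
((0*(-5))*(-3))*(-9) + F = ((0*(-5))*(-3))*(-9) - 1 = (0*(-3))*(-9) - 1 = 0*(-9) - 1 = 0 - 1 = -1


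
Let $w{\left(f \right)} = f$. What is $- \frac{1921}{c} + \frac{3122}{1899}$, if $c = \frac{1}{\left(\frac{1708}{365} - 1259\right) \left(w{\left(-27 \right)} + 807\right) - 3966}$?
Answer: $\frac{261598507746776}{138627} \approx 1.8871 \cdot 10^{9}$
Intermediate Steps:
$c = - \frac{73}{71710530}$ ($c = \frac{1}{\left(\frac{1708}{365} - 1259\right) \left(-27 + 807\right) - 3966} = \frac{1}{\left(1708 \cdot \frac{1}{365} - 1259\right) 780 - 3966} = \frac{1}{\left(\frac{1708}{365} - 1259\right) 780 - 3966} = \frac{1}{\left(- \frac{457827}{365}\right) 780 - 3966} = \frac{1}{- \frac{71421012}{73} - 3966} = \frac{1}{- \frac{71710530}{73}} = - \frac{73}{71710530} \approx -1.018 \cdot 10^{-6}$)
$- \frac{1921}{c} + \frac{3122}{1899} = - \frac{1921}{- \frac{73}{71710530}} + \frac{3122}{1899} = \left(-1921\right) \left(- \frac{71710530}{73}\right) + 3122 \cdot \frac{1}{1899} = \frac{137755928130}{73} + \frac{3122}{1899} = \frac{261598507746776}{138627}$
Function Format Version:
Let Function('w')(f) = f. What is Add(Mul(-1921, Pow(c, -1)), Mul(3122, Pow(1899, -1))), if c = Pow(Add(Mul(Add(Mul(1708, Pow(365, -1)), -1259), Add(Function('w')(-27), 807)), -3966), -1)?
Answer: Rational(261598507746776, 138627) ≈ 1.8871e+9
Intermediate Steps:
c = Rational(-73, 71710530) (c = Pow(Add(Mul(Add(Mul(1708, Pow(365, -1)), -1259), Add(-27, 807)), -3966), -1) = Pow(Add(Mul(Add(Mul(1708, Rational(1, 365)), -1259), 780), -3966), -1) = Pow(Add(Mul(Add(Rational(1708, 365), -1259), 780), -3966), -1) = Pow(Add(Mul(Rational(-457827, 365), 780), -3966), -1) = Pow(Add(Rational(-71421012, 73), -3966), -1) = Pow(Rational(-71710530, 73), -1) = Rational(-73, 71710530) ≈ -1.0180e-6)
Add(Mul(-1921, Pow(c, -1)), Mul(3122, Pow(1899, -1))) = Add(Mul(-1921, Pow(Rational(-73, 71710530), -1)), Mul(3122, Pow(1899, -1))) = Add(Mul(-1921, Rational(-71710530, 73)), Mul(3122, Rational(1, 1899))) = Add(Rational(137755928130, 73), Rational(3122, 1899)) = Rational(261598507746776, 138627)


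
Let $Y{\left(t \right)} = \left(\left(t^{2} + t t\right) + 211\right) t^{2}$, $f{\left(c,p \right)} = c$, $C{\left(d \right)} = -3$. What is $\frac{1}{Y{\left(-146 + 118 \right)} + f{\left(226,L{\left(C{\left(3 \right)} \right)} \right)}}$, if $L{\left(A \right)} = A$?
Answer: $\frac{1}{1394962} \approx 7.1687 \cdot 10^{-7}$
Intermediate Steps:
$Y{\left(t \right)} = t^{2} \left(211 + 2 t^{2}\right)$ ($Y{\left(t \right)} = \left(\left(t^{2} + t^{2}\right) + 211\right) t^{2} = \left(2 t^{2} + 211\right) t^{2} = \left(211 + 2 t^{2}\right) t^{2} = t^{2} \left(211 + 2 t^{2}\right)$)
$\frac{1}{Y{\left(-146 + 118 \right)} + f{\left(226,L{\left(C{\left(3 \right)} \right)} \right)}} = \frac{1}{\left(-146 + 118\right)^{2} \left(211 + 2 \left(-146 + 118\right)^{2}\right) + 226} = \frac{1}{\left(-28\right)^{2} \left(211 + 2 \left(-28\right)^{2}\right) + 226} = \frac{1}{784 \left(211 + 2 \cdot 784\right) + 226} = \frac{1}{784 \left(211 + 1568\right) + 226} = \frac{1}{784 \cdot 1779 + 226} = \frac{1}{1394736 + 226} = \frac{1}{1394962}$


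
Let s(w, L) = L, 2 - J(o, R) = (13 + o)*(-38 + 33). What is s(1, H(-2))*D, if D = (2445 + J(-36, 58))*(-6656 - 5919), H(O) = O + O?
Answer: 117299600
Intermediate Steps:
H(O) = 2*O
J(o, R) = 67 + 5*o (J(o, R) = 2 - (13 + o)*(-38 + 33) = 2 - (13 + o)*(-5) = 2 - (-65 - 5*o) = 2 + (65 + 5*o) = 67 + 5*o)
D = -29324900 (D = (2445 + (67 + 5*(-36)))*(-6656 - 5919) = (2445 + (67 - 180))*(-12575) = (2445 - 113)*(-12575) = 2332*(-12575) = -29324900)
s(1, H(-2))*D = (2*(-2))*(-29324900) = -4*(-29324900) = 117299600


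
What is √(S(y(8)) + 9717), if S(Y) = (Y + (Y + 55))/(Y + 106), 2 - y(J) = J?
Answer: √971743/10 ≈ 98.577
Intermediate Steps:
y(J) = 2 - J
S(Y) = (55 + 2*Y)/(106 + Y) (S(Y) = (Y + (55 + Y))/(106 + Y) = (55 + 2*Y)/(106 + Y))
√(S(y(8)) + 9717) = √((55 + 2*(2 - 1*8))/(106 + (2 - 1*8)) + 9717) = √((55 + 2*(2 - 8))/(106 + (2 - 8)) + 9717) = √((55 + 2*(-6))/(106 - 6) + 9717) = √((55 - 12)/100 + 9717) = √((1/100)*43 + 9717) = √(43/100 + 9717) = √(971743/100) = √971743/10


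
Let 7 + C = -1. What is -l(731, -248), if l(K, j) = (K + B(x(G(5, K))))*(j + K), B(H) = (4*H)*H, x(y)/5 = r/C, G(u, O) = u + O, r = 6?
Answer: -1520967/4 ≈ -3.8024e+5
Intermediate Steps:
G(u, O) = O + u
C = -8 (C = -7 - 1 = -8)
x(y) = -15/4 (x(y) = 5*(6/(-8)) = 5*(6*(-⅛)) = 5*(-¾) = -15/4)
B(H) = 4*H²
l(K, j) = (225/4 + K)*(K + j) (l(K, j) = (K + 4*(-15/4)²)*(j + K) = (K + 4*(225/16))*(K + j) = (K + 225/4)*(K + j) = (225/4 + K)*(K + j))
-l(731, -248) = -(731² + (225/4)*731 + (225/4)*(-248) + 731*(-248)) = -(534361 + 164475/4 - 13950 - 181288) = -1*1520967/4 = -1520967/4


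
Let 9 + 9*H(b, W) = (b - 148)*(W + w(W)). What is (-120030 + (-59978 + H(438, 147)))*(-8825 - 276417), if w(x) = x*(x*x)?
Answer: -87437533018666/3 ≈ -2.9146e+13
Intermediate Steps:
w(x) = x³ (w(x) = x*x² = x³)
H(b, W) = -1 + (-148 + b)*(W + W³)/9 (H(b, W) = -1 + ((b - 148)*(W + W³))/9 = -1 + ((-148 + b)*(W + W³))/9 = -1 + (-148 + b)*(W + W³)/9)
(-120030 + (-59978 + H(438, 147)))*(-8825 - 276417) = (-120030 + (-59978 + (-1 - 148/9*147 - 148/9*147³ + (⅑)*147*438 + (⅑)*438*147³)))*(-8825 - 276417) = (-120030 + (-59978 + (-1 - 7252/3 - 148/9*3176523 + 7154 + (⅑)*438*3176523)))*(-285242) = (-120030 + (-59978 + (-1 - 7252/3 - 52236156 + 7154 + 154590786)))*(-285242) = (-120030 + (-59978 + 307078097/3))*(-285242) = (-120030 + 306898163/3)*(-285242) = (306538073/3)*(-285242) = -87437533018666/3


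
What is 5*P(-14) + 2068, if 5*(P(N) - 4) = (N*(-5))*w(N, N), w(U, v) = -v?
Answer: 3068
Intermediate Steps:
P(N) = 4 + N² (P(N) = 4 + ((N*(-5))*(-N))/5 = 4 + ((-5*N)*(-N))/5 = 4 + (5*N²)/5 = 4 + N²)
5*P(-14) + 2068 = 5*(4 + (-14)²) + 2068 = 5*(4 + 196) + 2068 = 5*200 + 2068 = 1000 + 2068 = 3068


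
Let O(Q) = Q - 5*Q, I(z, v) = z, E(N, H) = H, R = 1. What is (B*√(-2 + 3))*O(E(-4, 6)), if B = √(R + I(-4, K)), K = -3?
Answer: -24*I*√3 ≈ -41.569*I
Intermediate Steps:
O(Q) = -4*Q
B = I*√3 (B = √(1 - 4) = √(-3) = I*√3 ≈ 1.732*I)
(B*√(-2 + 3))*O(E(-4, 6)) = ((I*√3)*√(-2 + 3))*(-4*6) = ((I*√3)*√1)*(-24) = ((I*√3)*1)*(-24) = (I*√3)*(-24) = -24*I*√3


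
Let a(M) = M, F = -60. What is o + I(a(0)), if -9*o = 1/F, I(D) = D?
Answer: 1/540 ≈ 0.0018519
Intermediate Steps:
o = 1/540 (o = -1/9/(-60) = -1/9*(-1/60) = 1/540 ≈ 0.0018519)
o + I(a(0)) = 1/540 + 0 = 1/540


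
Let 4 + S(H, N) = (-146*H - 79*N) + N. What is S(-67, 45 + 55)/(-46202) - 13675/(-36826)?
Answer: 279485261/850717426 ≈ 0.32853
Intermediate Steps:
S(H, N) = -4 - 146*H - 78*N (S(H, N) = -4 + ((-146*H - 79*N) + N) = -4 + (-146*H - 78*N) = -4 - 146*H - 78*N)
S(-67, 45 + 55)/(-46202) - 13675/(-36826) = (-4 - 146*(-67) - 78*(45 + 55))/(-46202) - 13675/(-36826) = (-4 + 9782 - 78*100)*(-1/46202) - 13675*(-1/36826) = (-4 + 9782 - 7800)*(-1/46202) + 13675/36826 = 1978*(-1/46202) + 13675/36826 = -989/23101 + 13675/36826 = 279485261/850717426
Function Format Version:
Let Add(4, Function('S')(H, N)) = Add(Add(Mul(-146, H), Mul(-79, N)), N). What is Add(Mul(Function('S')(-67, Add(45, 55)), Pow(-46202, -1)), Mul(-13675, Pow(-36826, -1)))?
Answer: Rational(279485261, 850717426) ≈ 0.32853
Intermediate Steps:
Function('S')(H, N) = Add(-4, Mul(-146, H), Mul(-78, N)) (Function('S')(H, N) = Add(-4, Add(Add(Mul(-146, H), Mul(-79, N)), N)) = Add(-4, Add(Mul(-146, H), Mul(-78, N))) = Add(-4, Mul(-146, H), Mul(-78, N)))
Add(Mul(Function('S')(-67, Add(45, 55)), Pow(-46202, -1)), Mul(-13675, Pow(-36826, -1))) = Add(Mul(Add(-4, Mul(-146, -67), Mul(-78, Add(45, 55))), Pow(-46202, -1)), Mul(-13675, Pow(-36826, -1))) = Add(Mul(Add(-4, 9782, Mul(-78, 100)), Rational(-1, 46202)), Mul(-13675, Rational(-1, 36826))) = Add(Mul(Add(-4, 9782, -7800), Rational(-1, 46202)), Rational(13675, 36826)) = Add(Mul(1978, Rational(-1, 46202)), Rational(13675, 36826)) = Add(Rational(-989, 23101), Rational(13675, 36826)) = Rational(279485261, 850717426)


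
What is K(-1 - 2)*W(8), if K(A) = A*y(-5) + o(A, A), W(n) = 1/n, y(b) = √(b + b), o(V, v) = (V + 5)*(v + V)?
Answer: -3/2 - 3*I*√10/8 ≈ -1.5 - 1.1859*I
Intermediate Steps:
o(V, v) = (5 + V)*(V + v)
y(b) = √2*√b (y(b) = √(2*b) = √2*√b)
K(A) = 2*A² + 10*A + I*A*√10 (K(A) = A*(√2*√(-5)) + (A² + 5*A + 5*A + A*A) = A*(√2*(I*√5)) + (A² + 5*A + 5*A + A²) = A*(I*√10) + (2*A² + 10*A) = I*A*√10 + (2*A² + 10*A) = 2*A² + 10*A + I*A*√10)
K(-1 - 2)*W(8) = ((-1 - 2)*(10 + 2*(-1 - 2) + I*√10))/8 = -3*(10 + 2*(-3) + I*√10)*(⅛) = -3*(10 - 6 + I*√10)*(⅛) = -3*(4 + I*√10)*(⅛) = (-12 - 3*I*√10)*(⅛) = -3/2 - 3*I*√10/8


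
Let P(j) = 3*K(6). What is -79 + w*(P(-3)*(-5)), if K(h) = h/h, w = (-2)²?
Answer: -139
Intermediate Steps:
w = 4
K(h) = 1
P(j) = 3 (P(j) = 3*1 = 3)
-79 + w*(P(-3)*(-5)) = -79 + 4*(3*(-5)) = -79 + 4*(-15) = -79 - 60 = -139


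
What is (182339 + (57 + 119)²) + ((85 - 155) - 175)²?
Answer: 273340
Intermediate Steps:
(182339 + (57 + 119)²) + ((85 - 155) - 175)² = (182339 + 176²) + (-70 - 175)² = (182339 + 30976) + (-245)² = 213315 + 60025 = 273340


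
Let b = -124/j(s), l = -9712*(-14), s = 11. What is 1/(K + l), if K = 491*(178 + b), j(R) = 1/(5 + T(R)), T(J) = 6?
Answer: -1/446358 ≈ -2.2404e-6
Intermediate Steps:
j(R) = 1/11 (j(R) = 1/(5 + 6) = 1/11)
l = 135968
b = -1364 (b = -124/1/11 = -124*11 = -1364)
K = -582326 (K = 491*(178 - 1364) = 491*(-1186) = -582326)
1/(K + l) = 1/(-582326 + 135968) = 1/(-446358) = -1/446358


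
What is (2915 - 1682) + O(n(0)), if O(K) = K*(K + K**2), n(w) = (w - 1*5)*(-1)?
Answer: 1383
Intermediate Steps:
n(w) = 5 - w (n(w) = (w - 5)*(-1) = (-5 + w)*(-1) = 5 - w)
(2915 - 1682) + O(n(0)) = (2915 - 1682) + (5 - 1*0)**2*(1 + (5 - 1*0)) = 1233 + (5 + 0)**2*(1 + (5 + 0)) = 1233 + 5**2*(1 + 5) = 1233 + 25*6 = 1233 + 150 = 1383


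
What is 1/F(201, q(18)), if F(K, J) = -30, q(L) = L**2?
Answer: -1/30 ≈ -0.033333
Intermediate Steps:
1/F(201, q(18)) = 1/(-30) = -1/30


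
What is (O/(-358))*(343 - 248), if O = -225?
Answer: 21375/358 ≈ 59.707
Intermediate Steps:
(O/(-358))*(343 - 248) = (-225/(-358))*(343 - 248) = -225*(-1/358)*95 = (225/358)*95 = 21375/358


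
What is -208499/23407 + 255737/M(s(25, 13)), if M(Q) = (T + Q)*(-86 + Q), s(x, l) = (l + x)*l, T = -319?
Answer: -8900792641/1671259800 ≈ -5.3258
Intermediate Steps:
s(x, l) = l*(l + x)
M(Q) = (-319 + Q)*(-86 + Q)
-208499/23407 + 255737/M(s(25, 13)) = -208499/23407 + 255737/(27434 + (13*(13 + 25))² - 5265*(13 + 25)) = -208499*1/23407 + 255737/(27434 + (13*38)² - 5265*38) = -208499/23407 + 255737/(27434 + 494² - 405*494) = -208499/23407 + 255737/(27434 + 244036 - 200070) = -208499/23407 + 255737/71400 = -8900792641/1671259800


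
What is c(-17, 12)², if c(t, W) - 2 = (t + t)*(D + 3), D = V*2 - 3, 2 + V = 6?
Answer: 72900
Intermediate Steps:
V = 4 (V = -2 + 6 = 4)
D = 5 (D = 4*2 - 3 = 8 - 3 = 5)
c(t, W) = 2 + 16*t (c(t, W) = 2 + (t + t)*(5 + 3) = 2 + (2*t)*8 = 2 + 16*t)
c(-17, 12)² = (2 + 16*(-17))² = (2 - 272)² = (-270)² = 72900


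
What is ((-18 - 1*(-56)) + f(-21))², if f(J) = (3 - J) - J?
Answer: 6889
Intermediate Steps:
f(J) = 3 - 2*J
((-18 - 1*(-56)) + f(-21))² = ((-18 - 1*(-56)) + (3 - 2*(-21)))² = ((-18 + 56) + (3 + 42))² = (38 + 45)² = 83² = 6889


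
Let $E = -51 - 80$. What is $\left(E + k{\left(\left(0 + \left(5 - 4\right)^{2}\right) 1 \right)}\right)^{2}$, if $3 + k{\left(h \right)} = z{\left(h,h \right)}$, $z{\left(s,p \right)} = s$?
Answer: $17689$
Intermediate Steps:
$E = -131$ ($E = -51 - 80 = -131$)
$k{\left(h \right)} = -3 + h$
$\left(E + k{\left(\left(0 + \left(5 - 4\right)^{2}\right) 1 \right)}\right)^{2} = \left(-131 - \left(3 - \left(0 + \left(5 - 4\right)^{2}\right) 1\right)\right)^{2} = \left(-131 - \left(3 - \left(0 + 1^{2}\right) 1\right)\right)^{2} = \left(-131 - \left(3 - \left(0 + 1\right) 1\right)\right)^{2} = \left(-131 + \left(-3 + 1 \cdot 1\right)\right)^{2} = \left(-131 + \left(-3 + 1\right)\right)^{2} = \left(-131 - 2\right)^{2} = \left(-133\right)^{2} = 17689$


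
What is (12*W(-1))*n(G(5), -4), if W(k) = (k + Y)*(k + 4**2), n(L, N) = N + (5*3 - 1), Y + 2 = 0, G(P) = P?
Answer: -5400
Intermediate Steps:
Y = -2 (Y = -2 + 0 = -2)
n(L, N) = 14 + N (n(L, N) = N + (15 - 1) = N + 14 = 14 + N)
W(k) = (-2 + k)*(16 + k) (W(k) = (k - 2)*(k + 4**2) = (-2 + k)*(k + 16) = (-2 + k)*(16 + k))
(12*W(-1))*n(G(5), -4) = (12*(-32 + (-1)**2 + 14*(-1)))*(14 - 4) = (12*(-32 + 1 - 14))*10 = (12*(-45))*10 = -540*10 = -5400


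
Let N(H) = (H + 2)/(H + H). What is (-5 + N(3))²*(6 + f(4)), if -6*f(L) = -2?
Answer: 11875/108 ≈ 109.95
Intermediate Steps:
N(H) = (2 + H)/(2*H) (N(H) = (2 + H)/((2*H)) = (2 + H)*(1/(2*H)) = (2 + H)/(2*H))
f(L) = ⅓ (f(L) = -⅙*(-2) = ⅓)
(-5 + N(3))²*(6 + f(4)) = (-5 + (½)*(2 + 3)/3)²*(6 + ⅓) = (-5 + (½)*(⅓)*5)²*(19/3) = (-5 + ⅚)²*(19/3) = (-25/6)²*(19/3) = (625/36)*(19/3) = 11875/108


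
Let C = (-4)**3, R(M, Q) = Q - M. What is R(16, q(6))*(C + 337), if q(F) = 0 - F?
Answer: -6006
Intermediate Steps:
q(F) = -F
C = -64
R(16, q(6))*(C + 337) = (-1*6 - 1*16)*(-64 + 337) = (-6 - 16)*273 = -22*273 = -6006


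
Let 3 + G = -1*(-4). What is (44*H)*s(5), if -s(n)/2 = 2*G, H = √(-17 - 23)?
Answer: -352*I*√10 ≈ -1113.1*I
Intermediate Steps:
G = 1 (G = -3 - 1*(-4) = -3 + 4 = 1)
H = 2*I*√10 (H = √(-40) = 2*I*√10 ≈ 6.3246*I)
s(n) = -4
(44*H)*s(5) = (44*(2*I*√10))*(-4) = (88*I*√10)*(-4) = -352*I*√10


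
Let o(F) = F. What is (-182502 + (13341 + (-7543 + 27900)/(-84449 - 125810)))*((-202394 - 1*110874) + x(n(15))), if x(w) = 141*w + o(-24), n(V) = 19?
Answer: 11047772312553328/210259 ≈ 5.2544e+10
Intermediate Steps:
x(w) = -24 + 141*w (x(w) = 141*w - 24 = -24 + 141*w)
(-182502 + (13341 + (-7543 + 27900)/(-84449 - 125810)))*((-202394 - 1*110874) + x(n(15))) = (-182502 + (13341 + (-7543 + 27900)/(-84449 - 125810)))*((-202394 - 1*110874) + (-24 + 141*19)) = (-182502 + (13341 + 20357/(-210259)))*((-202394 - 110874) + (-24 + 2679)) = (-182502 + (13341 + 20357*(-1/210259)))*(-313268 + 2655) = (-182502 + (13341 - 20357/210259))*(-310613) = (-182502 + 2805044962/210259)*(-310613) = -35567643056/210259*(-310613) = 11047772312553328/210259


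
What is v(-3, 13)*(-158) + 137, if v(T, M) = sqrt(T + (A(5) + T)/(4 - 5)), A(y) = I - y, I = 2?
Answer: 137 - 158*sqrt(3) ≈ -136.66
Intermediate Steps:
A(y) = 2 - y
v(T, M) = sqrt(3) (v(T, M) = sqrt(T + ((2 - 1*5) + T)/(4 - 5)) = sqrt(T + ((2 - 5) + T)/(-1)) = sqrt(T + (-3 + T)*(-1)) = sqrt(T + (3 - T)) = sqrt(3))
v(-3, 13)*(-158) + 137 = sqrt(3)*(-158) + 137 = -158*sqrt(3) + 137 = 137 - 158*sqrt(3)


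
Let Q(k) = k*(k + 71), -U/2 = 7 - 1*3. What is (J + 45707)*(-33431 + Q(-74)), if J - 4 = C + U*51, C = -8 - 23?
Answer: -1503437848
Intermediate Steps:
U = -8 (U = -2*(7 - 1*3) = -2*(7 - 3) = -2*4 = -8)
C = -31
Q(k) = k*(71 + k)
J = -435 (J = 4 + (-31 - 8*51) = 4 + (-31 - 408) = 4 - 439 = -435)
(J + 45707)*(-33431 + Q(-74)) = (-435 + 45707)*(-33431 - 74*(71 - 74)) = 45272*(-33431 - 74*(-3)) = 45272*(-33431 + 222) = 45272*(-33209) = -1503437848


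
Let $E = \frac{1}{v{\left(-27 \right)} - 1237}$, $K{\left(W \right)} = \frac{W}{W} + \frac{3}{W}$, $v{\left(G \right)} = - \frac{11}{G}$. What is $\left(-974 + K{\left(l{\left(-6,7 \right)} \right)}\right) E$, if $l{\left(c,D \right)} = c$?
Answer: $\frac{52569}{66776} \approx 0.78724$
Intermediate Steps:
$K{\left(W \right)} = 1 + \frac{3}{W}$
$E = - \frac{27}{33388}$ ($E = \frac{1}{- \frac{11}{-27} - 1237} = \frac{1}{\left(-11\right) \left(- \frac{1}{27}\right) - 1237} = \frac{1}{\frac{11}{27} - 1237} = \frac{1}{- \frac{33388}{27}} = - \frac{27}{33388} \approx -0.00080867$)
$\left(-974 + K{\left(l{\left(-6,7 \right)} \right)}\right) E = \left(-974 + \frac{3 - 6}{-6}\right) \left(- \frac{27}{33388}\right) = \left(-974 - - \frac{1}{2}\right) \left(- \frac{27}{33388}\right) = \left(-974 + \frac{1}{2}\right) \left(- \frac{27}{33388}\right) = \left(- \frac{1947}{2}\right) \left(- \frac{27}{33388}\right) = \frac{52569}{66776}$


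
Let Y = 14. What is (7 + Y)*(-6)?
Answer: -126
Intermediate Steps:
(7 + Y)*(-6) = (7 + 14)*(-6) = 21*(-6) = -126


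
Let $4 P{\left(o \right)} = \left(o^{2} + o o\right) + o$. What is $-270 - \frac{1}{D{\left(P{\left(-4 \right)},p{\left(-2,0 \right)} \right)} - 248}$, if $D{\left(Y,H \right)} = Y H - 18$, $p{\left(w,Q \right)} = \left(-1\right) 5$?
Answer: $- \frac{81269}{301} \approx -270.0$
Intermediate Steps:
$P{\left(o \right)} = \frac{o^{2}}{2} + \frac{o}{4}$ ($P{\left(o \right)} = \frac{\left(o^{2} + o o\right) + o}{4} = \frac{\left(o^{2} + o^{2}\right) + o}{4} = \frac{2 o^{2} + o}{4} = \frac{o + 2 o^{2}}{4} = \frac{o^{2}}{2} + \frac{o}{4}$)
$p{\left(w,Q \right)} = -5$
$D{\left(Y,H \right)} = -18 + H Y$ ($D{\left(Y,H \right)} = H Y - 18 = -18 + H Y$)
$-270 - \frac{1}{D{\left(P{\left(-4 \right)},p{\left(-2,0 \right)} \right)} - 248} = -270 - \frac{1}{\left(-18 - 5 \cdot \frac{1}{4} \left(-4\right) \left(1 + 2 \left(-4\right)\right)\right) - 248} = -270 - \frac{1}{\left(-18 - 5 \cdot \frac{1}{4} \left(-4\right) \left(1 - 8\right)\right) - 248} = -270 - \frac{1}{\left(-18 - 5 \cdot \frac{1}{4} \left(-4\right) \left(-7\right)\right) - 248} = -270 - \frac{1}{\left(-18 - 35\right) - 248} = -270 - \frac{1}{-53 - 248} = -270 - \frac{1}{-301} = -270 - - \frac{1}{301} = -270 + \frac{1}{301} = - \frac{81269}{301}$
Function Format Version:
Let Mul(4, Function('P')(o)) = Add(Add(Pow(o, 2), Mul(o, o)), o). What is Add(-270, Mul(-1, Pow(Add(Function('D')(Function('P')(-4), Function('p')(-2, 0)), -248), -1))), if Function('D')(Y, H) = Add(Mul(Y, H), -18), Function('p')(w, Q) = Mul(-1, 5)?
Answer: Rational(-81269, 301) ≈ -270.00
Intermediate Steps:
Function('P')(o) = Add(Mul(Rational(1, 2), Pow(o, 2)), Mul(Rational(1, 4), o)) (Function('P')(o) = Mul(Rational(1, 4), Add(Add(Pow(o, 2), Mul(o, o)), o)) = Mul(Rational(1, 4), Add(Add(Pow(o, 2), Pow(o, 2)), o)) = Mul(Rational(1, 4), Add(Mul(2, Pow(o, 2)), o)) = Mul(Rational(1, 4), Add(o, Mul(2, Pow(o, 2)))) = Add(Mul(Rational(1, 2), Pow(o, 2)), Mul(Rational(1, 4), o)))
Function('p')(w, Q) = -5
Function('D')(Y, H) = Add(-18, Mul(H, Y)) (Function('D')(Y, H) = Add(Mul(H, Y), -18) = Add(-18, Mul(H, Y)))
Add(-270, Mul(-1, Pow(Add(Function('D')(Function('P')(-4), Function('p')(-2, 0)), -248), -1))) = Add(-270, Mul(-1, Pow(Add(Add(-18, Mul(-5, Mul(Rational(1, 4), -4, Add(1, Mul(2, -4))))), -248), -1))) = Add(-270, Mul(-1, Pow(Add(Add(-18, Mul(-5, Mul(Rational(1, 4), -4, Add(1, -8)))), -248), -1))) = Add(-270, Mul(-1, Pow(Add(Add(-18, Mul(-5, Mul(Rational(1, 4), -4, -7))), -248), -1))) = Add(-270, Mul(-1, Pow(Add(Add(-18, Mul(-5, 7)), -248), -1))) = Add(-270, Mul(-1, Pow(Add(Add(-18, -35), -248), -1))) = Add(-270, Mul(-1, Pow(Add(-53, -248), -1))) = Add(-270, Mul(-1, Pow(-301, -1))) = Add(-270, Mul(-1, Rational(-1, 301))) = Add(-270, Rational(1, 301)) = Rational(-81269, 301)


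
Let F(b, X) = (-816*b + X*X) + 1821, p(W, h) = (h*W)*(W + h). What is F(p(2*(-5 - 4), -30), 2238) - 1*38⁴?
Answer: 24076049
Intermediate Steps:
p(W, h) = W*h*(W + h) (p(W, h) = (W*h)*(W + h) = W*h*(W + h))
F(b, X) = 1821 + X² - 816*b (F(b, X) = (-816*b + X²) + 1821 = (X² - 816*b) + 1821 = 1821 + X² - 816*b)
F(p(2*(-5 - 4), -30), 2238) - 1*38⁴ = (1821 + 2238² - 816*2*(-5 - 4)*(-30)*(2*(-5 - 4) - 30)) - 1*38⁴ = (1821 + 5008644 - 816*2*(-9)*(-30)*(2*(-9) - 30)) - 1*2085136 = (1821 + 5008644 - (-14688)*(-30)*(-18 - 30)) - 2085136 = (1821 + 5008644 - (-14688)*(-30)*(-48)) - 2085136 = (1821 + 5008644 - 816*(-25920)) - 2085136 = (1821 + 5008644 + 21150720) - 2085136 = 26161185 - 2085136 = 24076049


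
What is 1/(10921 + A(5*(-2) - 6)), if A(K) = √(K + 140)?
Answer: 10921/119268117 - 2*√31/119268117 ≈ 9.1473e-5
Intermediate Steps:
A(K) = √(140 + K)
1/(10921 + A(5*(-2) - 6)) = 1/(10921 + √(140 + (5*(-2) - 6))) = 1/(10921 + √(140 + (-10 - 6))) = 1/(10921 + √(140 - 16)) = 1/(10921 + √124) = 1/(10921 + 2*√31)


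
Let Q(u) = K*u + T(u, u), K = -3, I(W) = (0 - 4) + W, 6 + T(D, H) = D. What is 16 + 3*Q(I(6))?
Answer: -14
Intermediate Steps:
T(D, H) = -6 + D
I(W) = -4 + W
Q(u) = -6 - 2*u (Q(u) = -3*u + (-6 + u) = -6 - 2*u)
16 + 3*Q(I(6)) = 16 + 3*(-6 - 2*(-4 + 6)) = 16 + 3*(-6 - 2*2) = 16 + 3*(-6 - 4) = 16 + 3*(-10) = 16 - 30 = -14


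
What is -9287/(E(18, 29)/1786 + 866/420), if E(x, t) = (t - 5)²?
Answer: -1741591110/447149 ≈ -3894.9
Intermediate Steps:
E(x, t) = (-5 + t)²
-9287/(E(18, 29)/1786 + 866/420) = -9287/((-5 + 29)²/1786 + 866/420) = -9287/(24²*(1/1786) + 866*(1/420)) = -9287/(576*(1/1786) + 433/210) = -9287/(288/893 + 433/210) = -9287/447149/187530 = -9287*187530/447149 = -1741591110/447149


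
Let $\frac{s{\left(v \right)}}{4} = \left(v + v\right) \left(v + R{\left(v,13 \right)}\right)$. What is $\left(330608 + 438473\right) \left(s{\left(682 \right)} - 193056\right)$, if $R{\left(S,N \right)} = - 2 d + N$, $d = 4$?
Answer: $2734249076496$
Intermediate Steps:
$R{\left(S,N \right)} = -8 + N$ ($R{\left(S,N \right)} = \left(-2\right) 4 + N = -8 + N$)
$s{\left(v \right)} = 8 v \left(5 + v\right)$ ($s{\left(v \right)} = 4 \left(v + v\right) \left(v + \left(-8 + 13\right)\right) = 4 \cdot 2 v \left(v + 5\right) = 4 \cdot 2 v \left(5 + v\right) = 8 v \left(5 + v\right)$)
$\left(330608 + 438473\right) \left(s{\left(682 \right)} - 193056\right) = \left(330608 + 438473\right) \left(8 \cdot 682 \left(5 + 682\right) - 193056\right) = 769081 \left(8 \cdot 682 \cdot 687 - 193056\right) = 769081 \left(3748272 - 193056\right) = 769081 \cdot 3555216 = 2734249076496$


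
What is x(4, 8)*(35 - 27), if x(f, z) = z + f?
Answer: 96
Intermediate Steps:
x(f, z) = f + z
x(4, 8)*(35 - 27) = (4 + 8)*(35 - 27) = 12*8 = 96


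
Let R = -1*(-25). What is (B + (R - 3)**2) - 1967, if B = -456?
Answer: -1939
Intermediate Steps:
R = 25
(B + (R - 3)**2) - 1967 = (-456 + (25 - 3)**2) - 1967 = (-456 + 22**2) - 1967 = (-456 + 484) - 1967 = 28 - 1967 = -1939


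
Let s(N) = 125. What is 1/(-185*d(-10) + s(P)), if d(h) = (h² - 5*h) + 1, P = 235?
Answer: -1/27810 ≈ -3.5958e-5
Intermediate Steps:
d(h) = 1 + h² - 5*h
1/(-185*d(-10) + s(P)) = 1/(-185*(1 + (-10)² - 5*(-10)) + 125) = 1/(-185*(1 + 100 + 50) + 125) = 1/(-185*151 + 125) = 1/(-27935 + 125) = 1/(-27810) = -1/27810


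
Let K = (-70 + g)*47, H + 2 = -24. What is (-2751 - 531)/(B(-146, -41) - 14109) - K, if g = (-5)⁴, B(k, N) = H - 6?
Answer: -368864703/14141 ≈ -26085.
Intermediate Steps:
H = -26 (H = -2 - 24 = -26)
B(k, N) = -32 (B(k, N) = -26 - 6 = -32)
g = 625
K = 26085 (K = (-70 + 625)*47 = 555*47 = 26085)
(-2751 - 531)/(B(-146, -41) - 14109) - K = (-2751 - 531)/(-32 - 14109) - 1*26085 = -3282/(-14141) - 26085 = -3282*(-1/14141) - 26085 = 3282/14141 - 26085 = -368864703/14141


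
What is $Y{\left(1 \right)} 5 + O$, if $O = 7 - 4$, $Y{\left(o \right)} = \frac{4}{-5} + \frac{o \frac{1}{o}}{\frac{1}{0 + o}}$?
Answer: $4$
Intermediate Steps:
$Y{\left(o \right)} = - \frac{4}{5} + o$ ($Y{\left(o \right)} = 4 \left(- \frac{1}{5}\right) + 1 \frac{1}{\frac{1}{o}} = - \frac{4}{5} + 1 o = - \frac{4}{5} + o$)
$O = 3$ ($O = 7 - 4 = 3$)
$Y{\left(1 \right)} 5 + O = \left(- \frac{4}{5} + 1\right) 5 + 3 = \frac{1}{5} \cdot 5 + 3 = 1 + 3 = 4$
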